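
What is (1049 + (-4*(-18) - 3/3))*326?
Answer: 365120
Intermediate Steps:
(1049 + (-4*(-18) - 3/3))*326 = (1049 + (72 - 3*⅓))*326 = (1049 + (72 - 1))*326 = (1049 + 71)*326 = 1120*326 = 365120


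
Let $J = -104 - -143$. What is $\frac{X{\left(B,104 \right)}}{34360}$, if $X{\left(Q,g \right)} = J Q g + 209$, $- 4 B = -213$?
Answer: $\frac{216191}{34360} \approx 6.2919$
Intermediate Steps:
$B = \frac{213}{4}$ ($B = \left(- \frac{1}{4}\right) \left(-213\right) = \frac{213}{4} \approx 53.25$)
$J = 39$ ($J = -104 + 143 = 39$)
$X{\left(Q,g \right)} = 209 + 39 Q g$ ($X{\left(Q,g \right)} = 39 Q g + 209 = 209 + 39 Q g$)
$\frac{X{\left(B,104 \right)}}{34360} = \frac{209 + 39 \cdot \frac{213}{4} \cdot 104}{34360} = \left(209 + 215982\right) \frac{1}{34360} = 216191 \cdot \frac{1}{34360} = \frac{216191}{34360}$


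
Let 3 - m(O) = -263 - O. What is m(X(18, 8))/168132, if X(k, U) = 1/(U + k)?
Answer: 6917/4371432 ≈ 0.0015823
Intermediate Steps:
m(O) = 266 + O (m(O) = 3 - (-263 - O) = 3 + (263 + O) = 266 + O)
m(X(18, 8))/168132 = (266 + 1/(8 + 18))/168132 = (266 + 1/26)*(1/168132) = (6917/26)*(1/168132) = 6917/4371432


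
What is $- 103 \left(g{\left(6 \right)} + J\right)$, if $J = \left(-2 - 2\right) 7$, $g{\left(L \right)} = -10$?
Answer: $3914$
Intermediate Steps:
$J = -28$ ($J = \left(-4\right) 7 = -28$)
$- 103 \left(g{\left(6 \right)} + J\right) = - 103 \left(-10 - 28\right) = \left(-103\right) \left(-38\right) = 3914$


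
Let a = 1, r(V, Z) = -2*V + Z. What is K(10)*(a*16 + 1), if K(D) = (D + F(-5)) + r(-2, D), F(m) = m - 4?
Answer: 255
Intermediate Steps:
r(V, Z) = Z - 2*V
F(m) = -4 + m
K(D) = -5 + 2*D (K(D) = (D + (-4 - 5)) + (D - 2*(-2)) = (D - 9) + (D + 4) = (-9 + D) + (4 + D) = -5 + 2*D)
K(10)*(a*16 + 1) = (-5 + 2*10)*(1*16 + 1) = (-5 + 20)*(16 + 1) = 15*17 = 255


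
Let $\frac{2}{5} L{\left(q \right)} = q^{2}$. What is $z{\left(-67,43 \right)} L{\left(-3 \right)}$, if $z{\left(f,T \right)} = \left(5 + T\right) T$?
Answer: $46440$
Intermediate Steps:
$z{\left(f,T \right)} = T \left(5 + T\right)$
$L{\left(q \right)} = \frac{5 q^{2}}{2}$
$z{\left(-67,43 \right)} L{\left(-3 \right)} = 43 \left(5 + 43\right) \frac{5 \left(-3\right)^{2}}{2} = 43 \cdot 48 \cdot \frac{5}{2} \cdot 9 = 2064 \cdot \frac{45}{2} = 46440$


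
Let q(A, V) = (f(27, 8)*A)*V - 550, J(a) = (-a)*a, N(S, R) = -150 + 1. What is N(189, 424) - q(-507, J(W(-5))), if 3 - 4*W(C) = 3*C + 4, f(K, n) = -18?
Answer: 224389/2 ≈ 1.1219e+5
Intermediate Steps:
N(S, R) = -149
W(C) = -1/4 - 3*C/4 (W(C) = 3/4 - (3*C + 4)/4 = 3/4 - (4 + 3*C)/4 = 3/4 + (-1 - 3*C/4) = -1/4 - 3*C/4)
J(a) = -a**2
q(A, V) = -550 - 18*A*V (q(A, V) = (-18*A)*V - 550 = -18*A*V - 550 = -550 - 18*A*V)
N(189, 424) - q(-507, J(W(-5))) = -149 - (-550 - 18*(-507)*(-(-1/4 - 3/4*(-5))**2)) = -149 - (-550 - 18*(-507)*(-(-1/4 + 15/4)**2)) = -149 - (-550 - 18*(-507)*(-(7/2)**2)) = -149 - (-550 - 18*(-507)*(-1*49/4)) = -149 - (-550 - 18*(-507)*(-49/4)) = -149 - (-550 - 223587/2) = -149 - 1*(-224687/2) = -149 + 224687/2 = 224389/2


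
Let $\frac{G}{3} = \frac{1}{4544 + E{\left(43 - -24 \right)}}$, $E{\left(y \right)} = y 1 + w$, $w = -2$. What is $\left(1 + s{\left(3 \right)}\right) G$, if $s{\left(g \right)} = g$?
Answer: $\frac{12}{4609} \approx 0.0026036$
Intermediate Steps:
$E{\left(y \right)} = -2 + y$ ($E{\left(y \right)} = y 1 - 2 = y - 2 = -2 + y$)
$G = \frac{3}{4609}$ ($G = \frac{3}{4544 + \left(-2 + \left(43 - -24\right)\right)} = \frac{3}{4544 + \left(-2 + \left(43 + 24\right)\right)} = \frac{3}{4544 + \left(-2 + 67\right)} = \frac{3}{4544 + 65} = \frac{3}{4609} \approx 0.0006509$)
$\left(1 + s{\left(3 \right)}\right) G = \left(1 + 3\right) \frac{3}{4609} = 4 \cdot \frac{3}{4609} = \frac{12}{4609}$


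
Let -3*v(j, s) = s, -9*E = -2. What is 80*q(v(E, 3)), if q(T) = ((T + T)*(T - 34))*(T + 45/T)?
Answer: -257600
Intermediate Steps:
E = 2/9 (E = -1/9*(-2) = 2/9 ≈ 0.22222)
v(j, s) = -s/3
q(T) = 2*T*(-34 + T)*(T + 45/T) (q(T) = ((2*T)*(-34 + T))*(T + 45/T) = (2*T*(-34 + T))*(T + 45/T) = 2*T*(-34 + T)*(T + 45/T))
80*q(v(E, 3)) = 80*(-3060 - 68*(-1/3*3)**2 + 2*(-1/3*3)**3 + 90*(-1/3*3)) = 80*(-3060 - 68*(-1)**2 + 2*(-1)**3 + 90*(-1)) = 80*(-3060 - 68*1 + 2*(-1) - 90) = 80*(-3060 - 68 - 2 - 90) = 80*(-3220) = -257600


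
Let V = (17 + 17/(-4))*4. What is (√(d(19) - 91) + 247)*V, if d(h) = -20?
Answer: 12597 + 51*I*√111 ≈ 12597.0 + 537.32*I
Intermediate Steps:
V = 51 (V = (17 + 17*(-¼))*4 = (17 - 17/4)*4 = (51/4)*4 = 51)
(√(d(19) - 91) + 247)*V = (√(-20 - 91) + 247)*51 = (√(-111) + 247)*51 = (I*√111 + 247)*51 = (247 + I*√111)*51 = 12597 + 51*I*√111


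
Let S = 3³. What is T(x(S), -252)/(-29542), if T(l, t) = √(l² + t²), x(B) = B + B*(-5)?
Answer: -18*√58/14771 ≈ -0.0092806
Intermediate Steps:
S = 27
x(B) = -4*B (x(B) = B - 5*B = -4*B)
T(x(S), -252)/(-29542) = √((-4*27)² + (-252)²)/(-29542) = √((-108)² + 63504)*(-1/29542) = √(11664 + 63504)*(-1/29542) = √75168*(-1/29542) = (36*√58)*(-1/29542) = -18*√58/14771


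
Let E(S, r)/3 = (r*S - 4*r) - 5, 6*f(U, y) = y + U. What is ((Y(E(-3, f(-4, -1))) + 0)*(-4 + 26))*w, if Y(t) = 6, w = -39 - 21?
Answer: -7920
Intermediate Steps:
f(U, y) = U/6 + y/6 (f(U, y) = (y + U)/6 = (U + y)/6 = U/6 + y/6)
w = -60
E(S, r) = -15 - 12*r + 3*S*r (E(S, r) = 3*((r*S - 4*r) - 5) = 3*((S*r - 4*r) - 5) = 3*((-4*r + S*r) - 5) = 3*(-5 - 4*r + S*r) = -15 - 12*r + 3*S*r)
((Y(E(-3, f(-4, -1))) + 0)*(-4 + 26))*w = ((6 + 0)*(-4 + 26))*(-60) = (6*22)*(-60) = 132*(-60) = -7920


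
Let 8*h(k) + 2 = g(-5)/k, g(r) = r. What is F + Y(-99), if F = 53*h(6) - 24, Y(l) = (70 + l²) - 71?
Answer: 468347/48 ≈ 9757.2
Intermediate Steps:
h(k) = -¼ - 5/(8*k) (h(k) = -¼ + (-5/k)/8 = -¼ - 5/(8*k))
Y(l) = -1 + l²
F = -2053/48 (F = 53*((⅛)*(-5 - 2*6)/6) - 24 = 53*((⅛)*(⅙)*(-5 - 12)) - 24 = 53*((⅛)*(⅙)*(-17)) - 24 = 53*(-17/48) - 24 = -901/48 - 24 = -2053/48 ≈ -42.771)
F + Y(-99) = -2053/48 + (-1 + (-99)²) = -2053/48 + (-1 + 9801) = -2053/48 + 9800 = 468347/48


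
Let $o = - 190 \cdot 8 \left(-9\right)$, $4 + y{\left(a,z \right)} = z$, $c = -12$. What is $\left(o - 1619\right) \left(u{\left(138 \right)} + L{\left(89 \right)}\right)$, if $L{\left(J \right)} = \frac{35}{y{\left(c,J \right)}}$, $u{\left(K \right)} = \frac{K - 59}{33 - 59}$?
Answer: $- \frac{14002821}{442} \approx -31681.0$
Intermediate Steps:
$u{\left(K \right)} = \frac{59}{26} - \frac{K}{26}$ ($u{\left(K \right)} = \frac{-59 + K}{-26} = \left(-59 + K\right) \left(- \frac{1}{26}\right) = \frac{59}{26} - \frac{K}{26}$)
$y{\left(a,z \right)} = -4 + z$
$o = 13680$ ($o = \left(-190\right) \left(-72\right) = 13680$)
$L{\left(J \right)} = \frac{35}{-4 + J}$
$\left(o - 1619\right) \left(u{\left(138 \right)} + L{\left(89 \right)}\right) = \left(13680 - 1619\right) \left(\left(\frac{59}{26} - \frac{69}{13}\right) + \frac{35}{-4 + 89}\right) = 12061 \left(\left(\frac{59}{26} - \frac{69}{13}\right) + \frac{35}{85}\right) = 12061 \left(- \frac{79}{26} + 35 \cdot \frac{1}{85}\right) = 12061 \left(- \frac{79}{26} + \frac{7}{17}\right) = 12061 \left(- \frac{1161}{442}\right) = - \frac{14002821}{442}$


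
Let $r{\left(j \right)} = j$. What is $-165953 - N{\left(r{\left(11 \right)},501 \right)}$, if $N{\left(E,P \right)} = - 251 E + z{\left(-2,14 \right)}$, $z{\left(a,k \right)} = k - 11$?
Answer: $-163195$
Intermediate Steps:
$z{\left(a,k \right)} = -11 + k$
$N{\left(E,P \right)} = 3 - 251 E$ ($N{\left(E,P \right)} = - 251 E + \left(-11 + 14\right) = - 251 E + 3 = 3 - 251 E$)
$-165953 - N{\left(r{\left(11 \right)},501 \right)} = -165953 - \left(3 - 2761\right) = -165953 - -2758 = -165953 + 2758 = -163195$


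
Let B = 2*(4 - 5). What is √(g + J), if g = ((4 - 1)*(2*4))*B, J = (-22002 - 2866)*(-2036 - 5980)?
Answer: 4*√12458865 ≈ 14119.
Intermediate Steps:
B = -2 (B = 2*(-1) = -2)
J = 199341888 (J = -24868*(-8016) = 199341888)
g = -48 (g = ((4 - 1)*(2*4))*(-2) = (3*8)*(-2) = 24*(-2) = -48)
√(g + J) = √(-48 + 199341888) = √199341840 = 4*√12458865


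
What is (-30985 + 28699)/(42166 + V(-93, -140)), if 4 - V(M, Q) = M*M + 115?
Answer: -1143/16703 ≈ -0.068431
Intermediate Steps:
V(M, Q) = -111 - M² (V(M, Q) = 4 - (M*M + 115) = 4 - (M² + 115) = 4 - (115 + M²) = 4 + (-115 - M²) = -111 - M²)
(-30985 + 28699)/(42166 + V(-93, -140)) = (-30985 + 28699)/(42166 + (-111 - 1*(-93)²)) = -2286/(42166 + (-111 - 1*8649)) = -2286/(42166 + (-111 - 8649)) = -2286/(42166 - 8760) = -2286/33406 = -2286*1/33406 = -1143/16703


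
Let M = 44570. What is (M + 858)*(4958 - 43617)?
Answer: -1756201052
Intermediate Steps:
(M + 858)*(4958 - 43617) = (44570 + 858)*(4958 - 43617) = 45428*(-38659) = -1756201052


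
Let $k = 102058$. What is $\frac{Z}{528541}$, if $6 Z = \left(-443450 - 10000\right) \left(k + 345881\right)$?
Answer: $- \frac{33852989925}{528541} \approx -64050.0$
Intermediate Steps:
$Z = -33852989925$ ($Z = \frac{\left(-443450 - 10000\right) \left(102058 + 345881\right)}{6} = \frac{\left(-453450\right) 447939}{6} = \frac{1}{6} \left(-203117939550\right) = -33852989925$)
$\frac{Z}{528541} = - \frac{33852989925}{528541}$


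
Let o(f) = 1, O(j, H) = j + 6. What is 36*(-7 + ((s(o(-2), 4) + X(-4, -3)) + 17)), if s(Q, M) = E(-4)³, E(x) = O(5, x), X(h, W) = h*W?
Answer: 48708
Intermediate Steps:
O(j, H) = 6 + j
X(h, W) = W*h
E(x) = 11 (E(x) = 6 + 5 = 11)
s(Q, M) = 1331 (s(Q, M) = 11³ = 1331)
36*(-7 + ((s(o(-2), 4) + X(-4, -3)) + 17)) = 36*(-7 + ((1331 - 3*(-4)) + 17)) = 36*(-7 + ((1331 + 12) + 17)) = 36*(-7 + (1343 + 17)) = 36*(-7 + 1360) = 36*1353 = 48708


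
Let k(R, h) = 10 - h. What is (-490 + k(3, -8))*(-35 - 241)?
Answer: 130272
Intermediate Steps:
(-490 + k(3, -8))*(-35 - 241) = (-490 + (10 - 1*(-8)))*(-35 - 241) = (-490 + (10 + 8))*(-276) = (-490 + 18)*(-276) = -472*(-276) = 130272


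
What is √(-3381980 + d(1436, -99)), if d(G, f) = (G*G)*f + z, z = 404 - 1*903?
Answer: 3*I*√23058887 ≈ 14406.0*I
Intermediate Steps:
z = -499 (z = 404 - 903 = -499)
d(G, f) = -499 + f*G² (d(G, f) = (G*G)*f - 499 = G²*f - 499 = f*G² - 499 = -499 + f*G²)
√(-3381980 + d(1436, -99)) = √(-3381980 + (-499 - 99*1436²)) = √(-3381980 + (-499 - 99*2062096)) = √(-3381980 + (-499 - 204147504)) = √(-3381980 - 204148003) = √(-207529983) = 3*I*√23058887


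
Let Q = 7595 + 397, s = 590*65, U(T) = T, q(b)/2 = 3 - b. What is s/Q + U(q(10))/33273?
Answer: 70883759/14773212 ≈ 4.7981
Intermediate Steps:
q(b) = 6 - 2*b (q(b) = 2*(3 - b) = 6 - 2*b)
s = 38350
Q = 7992
s/Q + U(q(10))/33273 = 38350/7992 + (6 - 2*10)/33273 = 38350*(1/7992) + (6 - 20)*(1/33273) = 19175/3996 - 14*1/33273 = 19175/3996 - 14/33273 = 70883759/14773212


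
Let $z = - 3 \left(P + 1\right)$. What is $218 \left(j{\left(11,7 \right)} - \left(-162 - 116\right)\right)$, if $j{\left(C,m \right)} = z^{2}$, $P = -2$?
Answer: $62566$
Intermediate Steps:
$z = 3$ ($z = - 3 \left(-2 + 1\right) = \left(-3\right) \left(-1\right) = 3$)
$j{\left(C,m \right)} = 9$ ($j{\left(C,m \right)} = 3^{2} = 9$)
$218 \left(j{\left(11,7 \right)} - \left(-162 - 116\right)\right) = 218 \left(9 - \left(-162 - 116\right)\right) = 218 \left(9 - -278\right) = 218 \left(9 + 278\right) = 218 \cdot 287 = 62566$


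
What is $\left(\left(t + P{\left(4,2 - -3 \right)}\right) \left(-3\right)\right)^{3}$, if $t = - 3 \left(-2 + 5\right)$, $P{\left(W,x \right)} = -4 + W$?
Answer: $19683$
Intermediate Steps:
$t = -9$ ($t = \left(-3\right) 3 = -9$)
$\left(\left(t + P{\left(4,2 - -3 \right)}\right) \left(-3\right)\right)^{3} = \left(\left(-9 + \left(-4 + 4\right)\right) \left(-3\right)\right)^{3} = \left(\left(-9 + 0\right) \left(-3\right)\right)^{3} = \left(\left(-9\right) \left(-3\right)\right)^{3} = 27^{3} = 19683$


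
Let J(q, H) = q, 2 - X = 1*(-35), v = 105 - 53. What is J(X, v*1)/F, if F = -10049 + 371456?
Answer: 37/361407 ≈ 0.00010238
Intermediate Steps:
v = 52
X = 37 (X = 2 - (-35) = 2 - 1*(-35) = 2 + 35 = 37)
F = 361407
J(X, v*1)/F = 37/361407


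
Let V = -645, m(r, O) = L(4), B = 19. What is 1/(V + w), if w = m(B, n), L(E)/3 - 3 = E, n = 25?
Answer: -1/624 ≈ -0.0016026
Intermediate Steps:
L(E) = 9 + 3*E
m(r, O) = 21 (m(r, O) = 9 + 3*4 = 9 + 12 = 21)
w = 21
1/(V + w) = 1/(-645 + 21) = 1/(-624) = -1/624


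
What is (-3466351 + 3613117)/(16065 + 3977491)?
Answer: 73383/1996778 ≈ 0.036751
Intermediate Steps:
(-3466351 + 3613117)/(16065 + 3977491) = 146766/3993556 = 146766*(1/3993556) = 73383/1996778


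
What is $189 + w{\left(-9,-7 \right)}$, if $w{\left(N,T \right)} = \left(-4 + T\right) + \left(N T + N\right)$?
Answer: $232$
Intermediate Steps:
$w{\left(N,T \right)} = -4 + N + T + N T$ ($w{\left(N,T \right)} = \left(-4 + T\right) + \left(N + N T\right) = -4 + N + T + N T$)
$189 + w{\left(-9,-7 \right)} = 189 - -43 = 189 + 43 = 232$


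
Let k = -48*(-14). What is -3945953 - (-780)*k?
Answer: -3421793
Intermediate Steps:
k = 672
-3945953 - (-780)*k = -3945953 - (-780)*672 = -3945953 - 1*(-524160) = -3945953 + 524160 = -3421793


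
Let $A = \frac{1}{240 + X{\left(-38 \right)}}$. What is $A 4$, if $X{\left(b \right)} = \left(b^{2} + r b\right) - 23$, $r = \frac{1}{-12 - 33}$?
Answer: $\frac{180}{74783} \approx 0.002407$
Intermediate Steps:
$r = - \frac{1}{45}$ ($r = \frac{1}{-45} = - \frac{1}{45} \approx -0.022222$)
$X{\left(b \right)} = -23 + b^{2} - \frac{b}{45}$ ($X{\left(b \right)} = \left(b^{2} - \frac{b}{45}\right) - 23 = -23 + b^{2} - \frac{b}{45}$)
$A = \frac{45}{74783}$ ($A = \frac{1}{240 - \left(\frac{997}{45} - 1444\right)} = \frac{1}{240 + \left(-23 + 1444 + \frac{38}{45}\right)} = \frac{1}{240 + \frac{63983}{45}} = \frac{1}{\frac{74783}{45}} = \frac{45}{74783} \approx 0.00060174$)
$A 4 = \frac{45}{74783} \cdot 4 = \frac{180}{74783}$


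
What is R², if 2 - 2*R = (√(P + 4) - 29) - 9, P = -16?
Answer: (20 - I*√3)² ≈ 397.0 - 69.282*I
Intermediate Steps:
R = 20 - I*√3 (R = 1 - ((√(-16 + 4) - 29) - 9)/2 = 1 - ((√(-12) - 29) - 9)/2 = 1 - ((2*I*√3 - 29) - 9)/2 = 1 - ((-29 + 2*I*√3) - 9)/2 = 1 - (-38 + 2*I*√3)/2 = 1 + (19 - I*√3) = 20 - I*√3 ≈ 20.0 - 1.732*I)
R² = (20 - I*√3)²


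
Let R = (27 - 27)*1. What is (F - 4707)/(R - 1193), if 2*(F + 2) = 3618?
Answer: 2900/1193 ≈ 2.4308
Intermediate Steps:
F = 1807 (F = -2 + (1/2)*3618 = -2 + 1809 = 1807)
R = 0 (R = 0*1 = 0)
(F - 4707)/(R - 1193) = (1807 - 4707)/(0 - 1193) = -2900/(-1193) = -2900*(-1/1193) = 2900/1193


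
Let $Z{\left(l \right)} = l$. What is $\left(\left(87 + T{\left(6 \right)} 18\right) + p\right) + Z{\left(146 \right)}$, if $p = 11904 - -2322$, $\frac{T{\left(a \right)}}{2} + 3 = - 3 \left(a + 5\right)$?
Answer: $13163$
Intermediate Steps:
$T{\left(a \right)} = -36 - 6 a$ ($T{\left(a \right)} = -6 + 2 \left(- 3 \left(a + 5\right)\right) = -6 + 2 \left(- 3 \left(5 + a\right)\right) = -6 + 2 \left(-15 - 3 a\right) = -6 - \left(30 + 6 a\right) = -36 - 6 a$)
$p = 14226$ ($p = 11904 + 2322 = 14226$)
$\left(\left(87 + T{\left(6 \right)} 18\right) + p\right) + Z{\left(146 \right)} = \left(\left(87 + \left(-36 - 36\right) 18\right) + 14226\right) + 146 = \left(\left(87 - 1296\right) + 14226\right) + 146 = \left(-1209 + 14226\right) + 146 = 13017 + 146 = 13163$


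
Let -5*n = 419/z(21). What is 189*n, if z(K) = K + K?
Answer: -3771/10 ≈ -377.10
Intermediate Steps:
z(K) = 2*K
n = -419/210 (n = -419/(5*(2*21)) = -419/(5*42) = -⅕*419/42 = -419/210 ≈ -1.9952)
189*n = 189*(-419/210) = -3771/10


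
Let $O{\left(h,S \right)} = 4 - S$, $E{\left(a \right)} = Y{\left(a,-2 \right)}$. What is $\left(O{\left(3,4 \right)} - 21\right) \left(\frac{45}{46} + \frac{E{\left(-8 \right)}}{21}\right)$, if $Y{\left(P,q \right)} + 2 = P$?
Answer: $- \frac{485}{46} \approx -10.543$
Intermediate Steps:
$Y{\left(P,q \right)} = -2 + P$
$E{\left(a \right)} = -2 + a$
$\left(O{\left(3,4 \right)} - 21\right) \left(\frac{45}{46} + \frac{E{\left(-8 \right)}}{21}\right) = \left(\left(4 - 4\right) - 21\right) \left(\frac{45}{46} + \frac{-2 - 8}{21}\right) = \left(\left(4 - 4\right) - 21\right) \left(45 \cdot \frac{1}{46} - \frac{10}{21}\right) = \left(0 - 21\right) \left(\frac{45}{46} - \frac{10}{21}\right) = \left(-21\right) \frac{485}{966} = - \frac{485}{46}$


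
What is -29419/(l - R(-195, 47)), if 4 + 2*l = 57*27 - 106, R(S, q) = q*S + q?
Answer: -58838/19665 ≈ -2.9920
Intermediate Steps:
R(S, q) = q + S*q (R(S, q) = S*q + q = q + S*q)
l = 1429/2 (l = -2 + (57*27 - 106)/2 = -2 + (1539 - 106)/2 = -2 + (½)*1433 = -2 + 1433/2 = 1429/2 ≈ 714.50)
-29419/(l - R(-195, 47)) = -29419/(1429/2 - 47*(1 - 195)) = -29419/(1429/2 - 47*(-194)) = -29419/(1429/2 - 1*(-9118)) = -29419/(1429/2 + 9118) = -29419/19665/2 = -29419*2/19665 = -58838/19665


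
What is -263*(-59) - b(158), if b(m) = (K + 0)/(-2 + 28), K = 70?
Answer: 201686/13 ≈ 15514.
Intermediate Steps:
b(m) = 35/13 (b(m) = (70 + 0)/(-2 + 28) = 70/26 = 70*(1/26) = 35/13)
-263*(-59) - b(158) = -263*(-59) - 1*35/13 = 15517 - 35/13 = 201686/13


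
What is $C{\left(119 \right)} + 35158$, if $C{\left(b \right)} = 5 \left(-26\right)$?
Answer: $35028$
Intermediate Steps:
$C{\left(b \right)} = -130$
$C{\left(119 \right)} + 35158 = -130 + 35158 = 35028$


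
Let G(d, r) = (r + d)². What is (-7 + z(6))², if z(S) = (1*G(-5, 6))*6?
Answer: 1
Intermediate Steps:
G(d, r) = (d + r)²
z(S) = 6 (z(S) = (1*(-5 + 6)²)*6 = (1*1²)*6 = (1*1)*6 = 1*6 = 6)
(-7 + z(6))² = (-7 + 6)² = (-1)² = 1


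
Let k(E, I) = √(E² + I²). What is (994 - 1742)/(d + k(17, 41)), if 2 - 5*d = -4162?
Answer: -41640/46229 + 50*√1970/46229 ≈ -0.85273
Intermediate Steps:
d = 4164/5 (d = ⅖ - ⅕*(-4162) = ⅖ + 4162/5 = 4164/5 ≈ 832.80)
(994 - 1742)/(d + k(17, 41)) = (994 - 1742)/(4164/5 + √(17² + 41²)) = -748/(4164/5 + √(289 + 1681)) = -748/(4164/5 + √1970)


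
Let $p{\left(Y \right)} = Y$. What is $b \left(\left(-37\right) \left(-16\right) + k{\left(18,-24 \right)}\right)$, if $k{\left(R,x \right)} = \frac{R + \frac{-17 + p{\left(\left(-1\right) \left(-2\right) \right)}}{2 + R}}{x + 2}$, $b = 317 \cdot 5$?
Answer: $\frac{82462795}{88} \approx 9.3708 \cdot 10^{5}$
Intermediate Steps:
$b = 1585$
$k{\left(R,x \right)} = \frac{R - \frac{15}{2 + R}}{2 + x}$ ($k{\left(R,x \right)} = \frac{R + \frac{-17 - -2}{2 + R}}{x + 2} = \frac{R + \frac{-17 + 2}{2 + R}}{2 + x} = \frac{R - \frac{15}{2 + R}}{2 + x}$)
$b \left(\left(-37\right) \left(-16\right) + k{\left(18,-24 \right)}\right) = 1585 \left(\left(-37\right) \left(-16\right) + \frac{-15 + 18^{2} + 2 \cdot 18}{4 + 2 \cdot 18 + 2 \left(-24\right) + 18 \left(-24\right)}\right) = 1585 \left(592 + \frac{-15 + 324 + 36}{4 + 36 - 48 - 432}\right) = 1585 \left(592 + \frac{1}{-440} \cdot 345\right) = 1585 \left(592 - \frac{69}{88}\right) = 1585 \cdot \frac{52027}{88} = \frac{82462795}{88}$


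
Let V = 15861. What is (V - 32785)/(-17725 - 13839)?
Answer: 4231/7891 ≈ 0.53618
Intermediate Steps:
(V - 32785)/(-17725 - 13839) = (15861 - 32785)/(-17725 - 13839) = -16924/(-31564) = -16924*(-1/31564) = 4231/7891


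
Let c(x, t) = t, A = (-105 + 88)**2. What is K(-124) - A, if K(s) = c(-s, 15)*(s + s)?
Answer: -4009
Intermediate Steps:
A = 289 (A = (-17)**2 = 289)
K(s) = 30*s (K(s) = 15*(s + s) = 15*(2*s) = 30*s)
K(-124) - A = 30*(-124) - 1*289 = -3720 - 289 = -4009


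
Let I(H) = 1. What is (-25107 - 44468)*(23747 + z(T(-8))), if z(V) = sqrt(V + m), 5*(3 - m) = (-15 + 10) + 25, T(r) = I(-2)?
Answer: -1652197525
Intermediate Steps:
T(r) = 1
m = -1 (m = 3 - ((-15 + 10) + 25)/5 = 3 - (-5 + 25)/5 = 3 - 1/5*20 = 3 - 4 = -1)
z(V) = sqrt(-1 + V) (z(V) = sqrt(V - 1) = sqrt(-1 + V))
(-25107 - 44468)*(23747 + z(T(-8))) = (-25107 - 44468)*(23747 + sqrt(-1 + 1)) = -69575*(23747 + sqrt(0)) = -69575*(23747 + 0) = -69575*23747 = -1652197525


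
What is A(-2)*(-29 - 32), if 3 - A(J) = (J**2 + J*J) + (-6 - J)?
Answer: 61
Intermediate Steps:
A(J) = 9 + J - 2*J**2 (A(J) = 3 - ((J**2 + J*J) + (-6 - J)) = 3 - ((J**2 + J**2) + (-6 - J)) = 3 - (2*J**2 + (-6 - J)) = 3 - (-6 - J + 2*J**2) = 3 + (6 + J - 2*J**2) = 9 + J - 2*J**2)
A(-2)*(-29 - 32) = (9 - 2 - 2*(-2)**2)*(-29 - 32) = (9 - 2 - 2*4)*(-61) = (9 - 2 - 8)*(-61) = -1*(-61) = 61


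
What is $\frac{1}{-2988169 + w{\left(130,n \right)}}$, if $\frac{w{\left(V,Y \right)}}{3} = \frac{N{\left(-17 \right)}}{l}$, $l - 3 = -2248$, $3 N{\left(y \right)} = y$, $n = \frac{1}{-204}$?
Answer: $- \frac{2245}{6708439388} \approx -3.3465 \cdot 10^{-7}$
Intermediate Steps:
$n = - \frac{1}{204} \approx -0.004902$
$N{\left(y \right)} = \frac{y}{3}$
$l = -2245$ ($l = 3 - 2248 = -2245$)
$w{\left(V,Y \right)} = \frac{17}{2245}$ ($w{\left(V,Y \right)} = 3 \frac{\frac{1}{3} \left(-17\right)}{-2245} = 3 \left(\left(- \frac{17}{3}\right) \left(- \frac{1}{2245}\right)\right) = 3 \cdot \frac{17}{6735} = \frac{17}{2245}$)
$\frac{1}{-2988169 + w{\left(130,n \right)}} = \frac{1}{-2988169 + \frac{17}{2245}} = \frac{1}{- \frac{6708439388}{2245}} = - \frac{2245}{6708439388}$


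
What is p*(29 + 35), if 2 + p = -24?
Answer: -1664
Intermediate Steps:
p = -26 (p = -2 - 24 = -26)
p*(29 + 35) = -26*(29 + 35) = -26*64 = -1664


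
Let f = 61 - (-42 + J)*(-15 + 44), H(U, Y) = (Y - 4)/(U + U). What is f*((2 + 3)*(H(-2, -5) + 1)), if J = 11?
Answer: 15600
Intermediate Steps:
H(U, Y) = (-4 + Y)/(2*U) (H(U, Y) = (-4 + Y)/((2*U)) = (-4 + Y)*(1/(2*U)) = (-4 + Y)/(2*U))
f = 960 (f = 61 - (-42 + 11)*(-15 + 44) = 61 - (-31)*29 = 61 - 1*(-899) = 61 + 899 = 960)
f*((2 + 3)*(H(-2, -5) + 1)) = 960*((2 + 3)*((½)*(-4 - 5)/(-2) + 1)) = 960*(5*((½)*(-½)*(-9) + 1)) = 960*(5*(9/4 + 1)) = 960*(5*(13/4)) = 960*(65/4) = 15600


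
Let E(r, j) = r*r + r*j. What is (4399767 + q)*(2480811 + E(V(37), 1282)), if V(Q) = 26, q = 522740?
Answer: 12379214131233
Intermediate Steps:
E(r, j) = r**2 + j*r
(4399767 + q)*(2480811 + E(V(37), 1282)) = (4399767 + 522740)*(2480811 + 26*(1282 + 26)) = 4922507*(2480811 + 26*1308) = 4922507*(2480811 + 34008) = 4922507*2514819 = 12379214131233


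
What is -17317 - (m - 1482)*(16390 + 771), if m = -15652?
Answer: 294019257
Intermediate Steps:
-17317 - (m - 1482)*(16390 + 771) = -17317 - (-15652 - 1482)*(16390 + 771) = -17317 - (-17134)*17161 = -17317 - 1*(-294036574) = -17317 + 294036574 = 294019257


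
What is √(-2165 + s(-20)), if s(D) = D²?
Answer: I*√1765 ≈ 42.012*I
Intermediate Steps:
√(-2165 + s(-20)) = √(-2165 + (-20)²) = √(-2165 + 400) = √(-1765) = I*√1765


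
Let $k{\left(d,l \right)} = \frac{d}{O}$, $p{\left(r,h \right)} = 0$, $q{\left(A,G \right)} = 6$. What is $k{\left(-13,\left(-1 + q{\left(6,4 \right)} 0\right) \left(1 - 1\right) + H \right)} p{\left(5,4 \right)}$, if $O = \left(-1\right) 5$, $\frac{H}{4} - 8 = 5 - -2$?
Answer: $0$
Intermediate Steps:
$H = 60$ ($H = 32 + 4 \left(5 - -2\right) = 32 + 4 \left(5 + 2\right) = 32 + 4 \cdot 7 = 32 + 28 = 60$)
$O = -5$
$k{\left(d,l \right)} = - \frac{d}{5}$ ($k{\left(d,l \right)} = \frac{d}{-5} = d \left(- \frac{1}{5}\right) = - \frac{d}{5}$)
$k{\left(-13,\left(-1 + q{\left(6,4 \right)} 0\right) \left(1 - 1\right) + H \right)} p{\left(5,4 \right)} = \left(- \frac{1}{5}\right) \left(-13\right) 0 = \frac{13}{5} \cdot 0 = 0$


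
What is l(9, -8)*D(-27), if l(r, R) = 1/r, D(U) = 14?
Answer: 14/9 ≈ 1.5556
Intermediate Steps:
l(9, -8)*D(-27) = 14/9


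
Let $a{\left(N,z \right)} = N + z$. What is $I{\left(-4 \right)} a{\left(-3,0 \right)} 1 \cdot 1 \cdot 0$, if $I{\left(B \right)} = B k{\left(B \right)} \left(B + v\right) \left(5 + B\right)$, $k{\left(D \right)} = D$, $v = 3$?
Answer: $0$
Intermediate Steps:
$I{\left(B \right)} = B^{2} \left(3 + B\right) \left(5 + B\right)$ ($I{\left(B \right)} = B B \left(B + 3\right) \left(5 + B\right) = B^{2} \left(3 + B\right) \left(5 + B\right)$)
$I{\left(-4 \right)} a{\left(-3,0 \right)} 1 \cdot 1 \cdot 0 = \left(-4\right)^{2} \left(15 + \left(-4\right)^{2} + 8 \left(-4\right)\right) \left(-3 + 0\right) 1 \cdot 1 \cdot 0 = 16 \left(15 + 16 - 32\right) \left(-3\right) 1 \cdot 0 = 16 \left(-1\right) \left(-3\right) 0 = \left(-16\right) \left(-3\right) 0 = 48 \cdot 0 = 0$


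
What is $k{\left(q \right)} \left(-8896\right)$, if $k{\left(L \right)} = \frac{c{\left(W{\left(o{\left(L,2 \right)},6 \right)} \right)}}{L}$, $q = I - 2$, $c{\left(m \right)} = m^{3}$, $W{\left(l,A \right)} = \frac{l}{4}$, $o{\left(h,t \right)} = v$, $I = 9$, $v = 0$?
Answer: $0$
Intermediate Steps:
$o{\left(h,t \right)} = 0$
$W{\left(l,A \right)} = \frac{l}{4}$ ($W{\left(l,A \right)} = l \frac{1}{4} = \frac{l}{4}$)
$q = 7$ ($q = 9 - 2 = 7$)
$k{\left(L \right)} = 0$ ($k{\left(L \right)} = \frac{\left(\frac{1}{4} \cdot 0\right)^{3}}{L} = \frac{0^{3}}{L} = \frac{0}{L} = 0$)
$k{\left(q \right)} \left(-8896\right) = 0 \left(-8896\right) = 0$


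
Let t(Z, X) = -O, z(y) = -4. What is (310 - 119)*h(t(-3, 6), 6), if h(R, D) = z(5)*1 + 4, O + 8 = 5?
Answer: 0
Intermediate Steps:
O = -3 (O = -8 + 5 = -3)
t(Z, X) = 3 (t(Z, X) = -1*(-3) = 3)
h(R, D) = 0 (h(R, D) = -4*1 + 4 = -4 + 4 = 0)
(310 - 119)*h(t(-3, 6), 6) = (310 - 119)*0 = 191*0 = 0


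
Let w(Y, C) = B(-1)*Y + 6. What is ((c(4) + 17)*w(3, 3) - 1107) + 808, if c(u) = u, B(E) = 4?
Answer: 79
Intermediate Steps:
w(Y, C) = 6 + 4*Y (w(Y, C) = 4*Y + 6 = 6 + 4*Y)
((c(4) + 17)*w(3, 3) - 1107) + 808 = ((4 + 17)*(6 + 4*3) - 1107) + 808 = (21*(6 + 12) - 1107) + 808 = (21*18 - 1107) + 808 = (378 - 1107) + 808 = -729 + 808 = 79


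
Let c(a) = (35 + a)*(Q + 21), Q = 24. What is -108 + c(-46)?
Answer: -603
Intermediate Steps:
c(a) = 1575 + 45*a (c(a) = (35 + a)*(24 + 21) = (35 + a)*45 = 1575 + 45*a)
-108 + c(-46) = -108 + (1575 + 45*(-46)) = -108 + (1575 - 2070) = -108 - 495 = -603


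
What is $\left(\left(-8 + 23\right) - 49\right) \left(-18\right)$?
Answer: $612$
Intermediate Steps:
$\left(\left(-8 + 23\right) - 49\right) \left(-18\right) = \left(15 - 49\right) \left(-18\right) = \left(-34\right) \left(-18\right) = 612$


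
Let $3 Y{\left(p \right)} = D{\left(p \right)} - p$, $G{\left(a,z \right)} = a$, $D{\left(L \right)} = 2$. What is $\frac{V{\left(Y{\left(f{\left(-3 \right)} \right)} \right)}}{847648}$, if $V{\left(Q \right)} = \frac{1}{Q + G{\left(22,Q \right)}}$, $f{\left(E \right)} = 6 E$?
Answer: $\frac{3}{72897728} \approx 4.1154 \cdot 10^{-8}$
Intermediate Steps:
$Y{\left(p \right)} = \frac{2}{3} - \frac{p}{3}$ ($Y{\left(p \right)} = \frac{2 - p}{3} = \frac{2}{3} - \frac{p}{3}$)
$V{\left(Q \right)} = \frac{1}{22 + Q}$ ($V{\left(Q \right)} = \frac{1}{Q + 22} = \frac{1}{22 + Q}$)
$\frac{V{\left(Y{\left(f{\left(-3 \right)} \right)} \right)}}{847648} = \frac{1}{\left(22 - \left(- \frac{2}{3} + \frac{6 \left(-3\right)}{3}\right)\right) 847648} = \frac{1}{22 + \left(\frac{2}{3} - -6\right)} \frac{1}{847648} = \frac{1}{22 + \left(\frac{2}{3} + 6\right)} \frac{1}{847648} = \frac{1}{22 + \frac{20}{3}} \cdot \frac{1}{847648} = \frac{1}{\frac{86}{3}} \cdot \frac{1}{847648} = \frac{3}{86} \cdot \frac{1}{847648} = \frac{3}{72897728}$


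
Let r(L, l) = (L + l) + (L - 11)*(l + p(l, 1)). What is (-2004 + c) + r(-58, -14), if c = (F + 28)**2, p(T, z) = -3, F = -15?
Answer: -734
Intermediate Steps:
c = 169 (c = (-15 + 28)**2 = 13**2 = 169)
r(L, l) = L + l + (-11 + L)*(-3 + l) (r(L, l) = (L + l) + (L - 11)*(l - 3) = (L + l) + (-11 + L)*(-3 + l) = L + l + (-11 + L)*(-3 + l))
(-2004 + c) + r(-58, -14) = (-2004 + 169) + (33 - 10*(-14) - 2*(-58) - 58*(-14)) = -1835 + (33 + 140 + 116 + 812) = -1835 + 1101 = -734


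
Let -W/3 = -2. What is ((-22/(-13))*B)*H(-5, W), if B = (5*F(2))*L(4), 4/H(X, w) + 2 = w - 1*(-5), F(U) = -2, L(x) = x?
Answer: -3520/117 ≈ -30.085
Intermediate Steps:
W = 6 (W = -3*(-2) = 6)
H(X, w) = 4/(3 + w) (H(X, w) = 4/(-2 + (w - 1*(-5))) = 4/(-2 + (w + 5)) = 4/(-2 + (5 + w)) = 4/(3 + w))
B = -40 (B = (5*(-2))*4 = -10*4 = -40)
((-22/(-13))*B)*H(-5, W) = (-22/(-13)*(-40))*(4/(3 + 6)) = (-22*(-1/13)*(-40))*(4/9) = ((22/13)*(-40))*(4*(⅑)) = -880/13*4/9 = -3520/117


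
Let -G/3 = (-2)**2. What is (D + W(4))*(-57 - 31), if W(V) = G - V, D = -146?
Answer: 14256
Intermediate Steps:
G = -12 (G = -3*(-2)**2 = -3*4 = -12)
W(V) = -12 - V
(D + W(4))*(-57 - 31) = (-146 + (-12 - 1*4))*(-57 - 31) = (-146 + (-12 - 4))*(-88) = (-146 - 16)*(-88) = -162*(-88) = 14256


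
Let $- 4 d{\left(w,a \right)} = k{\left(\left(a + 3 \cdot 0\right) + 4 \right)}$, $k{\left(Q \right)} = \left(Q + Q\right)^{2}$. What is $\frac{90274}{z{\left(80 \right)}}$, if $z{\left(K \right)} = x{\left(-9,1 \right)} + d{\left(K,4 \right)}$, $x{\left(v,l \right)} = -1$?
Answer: $- \frac{90274}{65} \approx -1388.8$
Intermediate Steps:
$k{\left(Q \right)} = 4 Q^{2}$ ($k{\left(Q \right)} = \left(2 Q\right)^{2} = 4 Q^{2}$)
$d{\left(w,a \right)} = - \left(4 + a\right)^{2}$ ($d{\left(w,a \right)} = - \frac{4 \left(\left(a + 3 \cdot 0\right) + 4\right)^{2}}{4} = - \frac{4 \left(\left(a + 0\right) + 4\right)^{2}}{4} = - \frac{4 \left(a + 4\right)^{2}}{4} = - \frac{4 \left(4 + a\right)^{2}}{4} = - \left(4 + a\right)^{2}$)
$z{\left(K \right)} = -65$ ($z{\left(K \right)} = -1 - \left(4 + 4\right)^{2} = -1 - 8^{2} = -1 - 64 = -65$)
$\frac{90274}{z{\left(80 \right)}} = \frac{90274}{-65} = 90274 \left(- \frac{1}{65}\right) = - \frac{90274}{65}$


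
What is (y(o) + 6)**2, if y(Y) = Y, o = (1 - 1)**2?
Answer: 36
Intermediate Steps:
o = 0 (o = 0**2 = 0)
(y(o) + 6)**2 = (0 + 6)**2 = 6**2 = 36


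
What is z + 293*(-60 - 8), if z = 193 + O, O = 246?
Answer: -19485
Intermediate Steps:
z = 439 (z = 193 + 246 = 439)
z + 293*(-60 - 8) = 439 + 293*(-60 - 8) = 439 + 293*(-68) = 439 - 19924 = -19485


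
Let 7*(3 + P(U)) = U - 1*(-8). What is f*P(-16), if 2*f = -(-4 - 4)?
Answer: -116/7 ≈ -16.571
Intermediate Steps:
P(U) = -13/7 + U/7 (P(U) = -3 + (U - 1*(-8))/7 = -3 + (U + 8)/7 = -3 + (8 + U)/7 = -3 + (8/7 + U/7) = -13/7 + U/7)
f = 4 (f = (-(-4 - 4))/2 = (-1*(-8))/2 = (½)*8 = 4)
f*P(-16) = 4*(-13/7 + (⅐)*(-16)) = 4*(-13/7 - 16/7) = 4*(-29/7) = -116/7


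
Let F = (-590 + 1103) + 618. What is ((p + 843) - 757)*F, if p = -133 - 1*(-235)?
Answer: 212628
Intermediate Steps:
p = 102 (p = -133 + 235 = 102)
F = 1131 (F = 513 + 618 = 1131)
((p + 843) - 757)*F = ((102 + 843) - 757)*1131 = (945 - 757)*1131 = 188*1131 = 212628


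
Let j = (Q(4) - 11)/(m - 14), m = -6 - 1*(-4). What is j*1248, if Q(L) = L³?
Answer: -4134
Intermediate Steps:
m = -2 (m = -6 + 4 = -2)
j = -53/16 (j = (4³ - 11)/(-2 - 14) = (64 - 11)/(-16) = 53*(-1/16) = -53/16 ≈ -3.3125)
j*1248 = -53/16*1248 = -4134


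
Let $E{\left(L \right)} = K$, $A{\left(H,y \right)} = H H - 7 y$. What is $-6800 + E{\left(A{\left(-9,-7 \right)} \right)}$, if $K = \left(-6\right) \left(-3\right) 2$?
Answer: $-6764$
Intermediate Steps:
$A{\left(H,y \right)} = H^{2} - 7 y$
$K = 36$ ($K = 18 \cdot 2 = 36$)
$E{\left(L \right)} = 36$
$-6800 + E{\left(A{\left(-9,-7 \right)} \right)} = -6800 + 36 = -6764$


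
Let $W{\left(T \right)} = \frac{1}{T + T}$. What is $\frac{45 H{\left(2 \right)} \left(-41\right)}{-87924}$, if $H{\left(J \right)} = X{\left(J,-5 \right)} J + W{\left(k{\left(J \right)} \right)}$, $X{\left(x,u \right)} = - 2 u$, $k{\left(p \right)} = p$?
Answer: $\frac{49815}{117232} \approx 0.42493$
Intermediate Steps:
$W{\left(T \right)} = \frac{1}{2 T}$
$H{\left(J \right)} = \frac{1}{2 J} + 10 J$ ($H{\left(J \right)} = \left(-2\right) \left(-5\right) J + \frac{1}{2 J} = 10 J + \frac{1}{2 J} = \frac{1}{2 J} + 10 J$)
$\frac{45 H{\left(2 \right)} \left(-41\right)}{-87924} = \frac{45 \left(\frac{1}{2 \cdot 2} + 10 \cdot 2\right) \left(-41\right)}{-87924} = 45 \left(\frac{1}{2} \cdot \frac{1}{2} + 20\right) \left(-41\right) \left(- \frac{1}{87924}\right) = 45 \left(\frac{1}{4} + 20\right) \left(-41\right) \left(- \frac{1}{87924}\right) = 45 \cdot \frac{81}{4} \left(-41\right) \left(- \frac{1}{87924}\right) = \frac{3645}{4} \left(-41\right) \left(- \frac{1}{87924}\right) = \left(- \frac{149445}{4}\right) \left(- \frac{1}{87924}\right) = \frac{49815}{117232}$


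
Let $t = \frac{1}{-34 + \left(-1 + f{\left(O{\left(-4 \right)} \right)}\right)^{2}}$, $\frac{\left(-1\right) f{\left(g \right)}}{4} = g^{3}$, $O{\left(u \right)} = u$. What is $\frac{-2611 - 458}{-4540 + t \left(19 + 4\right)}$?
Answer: $\frac{66485793}{98353039} \approx 0.67599$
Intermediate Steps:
$f{\left(g \right)} = - 4 g^{3}$
$t = \frac{1}{64991}$ ($t = \frac{1}{-34 + \left(-1 - 4 \left(-4\right)^{3}\right)^{2}} = \frac{1}{-34 + \left(-1 - -256\right)^{2}} = \frac{1}{-34 + \left(-1 + 256\right)^{2}} = \frac{1}{-34 + 255^{2}} = \frac{1}{-34 + 65025} = \frac{1}{64991} \approx 1.5387 \cdot 10^{-5}$)
$\frac{-2611 - 458}{-4540 + t \left(19 + 4\right)} = \frac{-2611 - 458}{-4540 + \frac{19 + 4}{64991}} = - \frac{3069}{-4540 + \frac{1}{64991} \cdot 23} = - \frac{3069}{-4540 + \frac{23}{64991}} = - \frac{3069}{- \frac{295059117}{64991}} = \left(-3069\right) \left(- \frac{64991}{295059117}\right) = \frac{66485793}{98353039}$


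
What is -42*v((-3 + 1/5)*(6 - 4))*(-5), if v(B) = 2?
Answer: 420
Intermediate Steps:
-42*v((-3 + 1/5)*(6 - 4))*(-5) = -42*2*(-5) = -84*(-5) = 420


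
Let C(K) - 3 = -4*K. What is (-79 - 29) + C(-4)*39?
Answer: 633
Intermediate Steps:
C(K) = 3 - 4*K
(-79 - 29) + C(-4)*39 = (-79 - 29) + (3 - 4*(-4))*39 = -108 + (3 + 16)*39 = -108 + 19*39 = -108 + 741 = 633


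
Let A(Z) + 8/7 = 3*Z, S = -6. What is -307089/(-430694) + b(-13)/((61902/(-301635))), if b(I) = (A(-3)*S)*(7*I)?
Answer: 39970766435361/1481156666 ≈ 26986.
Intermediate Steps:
A(Z) = -8/7 + 3*Z
b(I) = 426*I (b(I) = ((-8/7 + 3*(-3))*(-6))*(7*I) = ((-8/7 - 9)*(-6))*(7*I) = (-71/7*(-6))*(7*I) = 426*(7*I)/7 = 426*I)
-307089/(-430694) + b(-13)/((61902/(-301635))) = -307089/(-430694) + (426*(-13))/((61902/(-301635))) = -307089*(-1/430694) - 5538/(61902*(-1/301635)) = 307089/430694 - 5538/(-6878/33515) = 307089/430694 - 5538*(-33515/6878) = 307089/430694 + 92803035/3439 = 39970766435361/1481156666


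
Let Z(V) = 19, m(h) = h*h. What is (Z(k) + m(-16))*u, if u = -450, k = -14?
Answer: -123750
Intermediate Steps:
m(h) = h²
(Z(k) + m(-16))*u = (19 + (-16)²)*(-450) = (19 + 256)*(-450) = 275*(-450) = -123750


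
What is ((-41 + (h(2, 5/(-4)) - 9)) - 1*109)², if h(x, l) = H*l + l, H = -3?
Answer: 97969/4 ≈ 24492.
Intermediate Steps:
h(x, l) = -2*l (h(x, l) = -3*l + l = -2*l)
((-41 + (h(2, 5/(-4)) - 9)) - 1*109)² = ((-41 + (-10/(-4) - 9)) - 1*109)² = ((-41 + (-10*(-1)/4 - 9)) - 109)² = ((-41 + (-2*(-5/4) - 9)) - 109)² = ((-41 + (5/2 - 9)) - 109)² = ((-41 - 13/2) - 109)² = (-95/2 - 109)² = (-313/2)² = 97969/4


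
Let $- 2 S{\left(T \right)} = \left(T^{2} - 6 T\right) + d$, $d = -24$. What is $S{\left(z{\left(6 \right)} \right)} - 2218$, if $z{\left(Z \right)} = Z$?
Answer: $-2206$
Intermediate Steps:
$S{\left(T \right)} = 12 + 3 T - \frac{T^{2}}{2}$ ($S{\left(T \right)} = - \frac{\left(T^{2} - 6 T\right) - 24}{2} = - \frac{-24 + T^{2} - 6 T}{2} = 12 + 3 T - \frac{T^{2}}{2}$)
$S{\left(z{\left(6 \right)} \right)} - 2218 = \left(12 + 3 \cdot 6 - \frac{6^{2}}{2}\right) - 2218 = \left(12 + 18 - 18\right) - 2218 = 12 - 2218 = -2206$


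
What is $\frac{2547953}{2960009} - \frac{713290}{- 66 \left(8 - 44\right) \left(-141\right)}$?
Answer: $\frac{1482474920929}{495825187572} \approx 2.9899$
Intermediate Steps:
$\frac{2547953}{2960009} - \frac{713290}{- 66 \left(8 - 44\right) \left(-141\right)} = 2547953 \cdot \frac{1}{2960009} - \frac{713290}{\left(-66\right) \left(-36\right) \left(-141\right)} = \frac{2547953}{2960009} - \frac{713290}{2376 \left(-141\right)} = \frac{2547953}{2960009} - \frac{713290}{-335016} = \frac{2547953}{2960009} - - \frac{356645}{167508} = \frac{2547953}{2960009} + \frac{356645}{167508} = \frac{1482474920929}{495825187572}$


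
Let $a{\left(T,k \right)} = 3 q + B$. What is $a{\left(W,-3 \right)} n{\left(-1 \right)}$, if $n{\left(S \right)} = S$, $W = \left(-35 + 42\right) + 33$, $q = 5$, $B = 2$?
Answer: $-17$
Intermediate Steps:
$W = 40$ ($W = 7 + 33 = 40$)
$a{\left(T,k \right)} = 17$ ($a{\left(T,k \right)} = 3 \cdot 5 + 2 = 15 + 2 = 17$)
$a{\left(W,-3 \right)} n{\left(-1 \right)} = 17 \left(-1\right) = -17$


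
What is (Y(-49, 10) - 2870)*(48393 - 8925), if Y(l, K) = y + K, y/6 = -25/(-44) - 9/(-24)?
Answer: -112655127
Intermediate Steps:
y = 249/44 (y = 6*(-25/(-44) - 9/(-24)) = 6*(-25*(-1/44) - 9*(-1/24)) = 6*(25/44 + 3/8) = 6*(83/88) = 249/44 ≈ 5.6591)
Y(l, K) = 249/44 + K
(Y(-49, 10) - 2870)*(48393 - 8925) = ((249/44 + 10) - 2870)*(48393 - 8925) = (689/44 - 2870)*39468 = -125591/44*39468 = -112655127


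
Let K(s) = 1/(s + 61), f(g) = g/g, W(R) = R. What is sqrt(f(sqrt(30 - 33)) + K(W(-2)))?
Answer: 2*sqrt(885)/59 ≈ 1.0084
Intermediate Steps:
f(g) = 1
K(s) = 1/(61 + s)
sqrt(f(sqrt(30 - 33)) + K(W(-2))) = sqrt(1 + 1/(61 - 2)) = sqrt(1 + 1/59) = sqrt(60/59) = 2*sqrt(885)/59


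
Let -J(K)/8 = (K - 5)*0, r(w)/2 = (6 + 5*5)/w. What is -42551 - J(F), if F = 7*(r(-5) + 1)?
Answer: -42551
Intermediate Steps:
r(w) = 62/w (r(w) = 2*((6 + 5*5)/w) = 2*((6 + 25)/w) = 2*(31/w) = 62/w)
F = -399/5 (F = 7*(62/(-5) + 1) = 7*(62*(-⅕) + 1) = 7*(-62/5 + 1) = 7*(-57/5) = -399/5 ≈ -79.800)
J(K) = 0 (J(K) = -8*(K - 5)*0 = -8*(-5 + K)*0 = -8*0 = 0)
-42551 - J(F) = -42551 - 1*0 = -42551 + 0 = -42551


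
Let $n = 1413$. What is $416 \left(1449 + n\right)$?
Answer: $1190592$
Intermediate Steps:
$416 \left(1449 + n\right) = 416 \left(1449 + 1413\right) = 416 \cdot 2862 = 1190592$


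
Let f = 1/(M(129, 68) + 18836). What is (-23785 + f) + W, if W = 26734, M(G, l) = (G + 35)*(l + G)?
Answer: 150823657/51144 ≈ 2949.0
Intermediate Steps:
M(G, l) = (35 + G)*(G + l)
f = 1/51144 (f = 1/((129² + 35*129 + 35*68 + 129*68) + 18836) = 1/((16641 + 4515 + 2380 + 8772) + 18836) = 1/(32308 + 18836) = 1/51144 ≈ 1.9553e-5)
(-23785 + f) + W = (-23785 + 1/51144) + 26734 = -1216460039/51144 + 26734 = 150823657/51144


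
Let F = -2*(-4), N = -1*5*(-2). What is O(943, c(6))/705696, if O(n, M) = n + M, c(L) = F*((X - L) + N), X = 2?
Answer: 991/705696 ≈ 0.0014043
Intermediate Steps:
N = 10 (N = -5*(-2) = 10)
F = 8
c(L) = 96 - 8*L (c(L) = 8*((2 - L) + 10) = 8*(12 - L) = 96 - 8*L)
O(n, M) = M + n
O(943, c(6))/705696 = ((96 - 8*6) + 943)/705696 = ((96 - 48) + 943)*(1/705696) = (48 + 943)*(1/705696) = 991*(1/705696) = 991/705696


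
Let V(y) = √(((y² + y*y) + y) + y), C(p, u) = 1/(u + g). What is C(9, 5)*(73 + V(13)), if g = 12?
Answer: 73/17 + 2*√91/17 ≈ 5.4164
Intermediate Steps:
C(p, u) = 1/(12 + u) (C(p, u) = 1/(u + 12) = 1/(12 + u))
V(y) = √(2*y + 2*y²) (V(y) = √(((y² + y²) + y) + y) = √((2*y² + y) + y) = √((y + 2*y²) + y) = √(2*y + 2*y²))
C(9, 5)*(73 + V(13)) = (73 + √2*√(13*(1 + 13)))/(12 + 5) = (73 + √2*√(13*14))/17 = (73 + √2*√182)/17 = (73 + 2*√91)/17 = 73/17 + 2*√91/17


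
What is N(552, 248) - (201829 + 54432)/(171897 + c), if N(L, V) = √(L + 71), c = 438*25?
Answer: -256261/182847 + √623 ≈ 23.558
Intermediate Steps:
c = 10950
N(L, V) = √(71 + L)
N(552, 248) - (201829 + 54432)/(171897 + c) = √(71 + 552) - (201829 + 54432)/(171897 + 10950) = √623 - 256261/182847 = -256261/182847 + √623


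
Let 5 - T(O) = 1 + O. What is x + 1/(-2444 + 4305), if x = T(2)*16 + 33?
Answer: 120966/1861 ≈ 65.000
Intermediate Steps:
T(O) = 4 - O (T(O) = 5 - (1 + O) = 5 + (-1 - O) = 4 - O)
x = 65 (x = (4 - 1*2)*16 + 33 = (4 - 2)*16 + 33 = 2*16 + 33 = 32 + 33 = 65)
x + 1/(-2444 + 4305) = 65 + 1/(-2444 + 4305) = 65 + 1/1861 = 120966/1861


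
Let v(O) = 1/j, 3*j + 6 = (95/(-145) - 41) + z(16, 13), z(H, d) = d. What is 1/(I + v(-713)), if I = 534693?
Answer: 335/179122126 ≈ 1.8702e-6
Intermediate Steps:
j = -335/29 (j = -2 + ((95/(-145) - 41) + 13)/3 = -2 + ((95*(-1/145) - 41) + 13)/3 = -2 + ((-19/29 - 41) + 13)/3 = -2 + (-1208/29 + 13)/3 = -2 + (⅓)*(-831/29) = -2 - 277/29 = -335/29 ≈ -11.552)
v(O) = -29/335 (v(O) = 1/(-335/29) = -29/335)
1/(I + v(-713)) = 1/(534693 - 29/335) = 1/(179122126/335) = 335/179122126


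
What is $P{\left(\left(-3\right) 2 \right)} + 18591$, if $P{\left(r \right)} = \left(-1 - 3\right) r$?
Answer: $18615$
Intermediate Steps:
$P{\left(r \right)} = - 4 r$
$P{\left(\left(-3\right) 2 \right)} + 18591 = - 4 \left(\left(-3\right) 2\right) + 18591 = \left(-4\right) \left(-6\right) + 18591 = 24 + 18591 = 18615$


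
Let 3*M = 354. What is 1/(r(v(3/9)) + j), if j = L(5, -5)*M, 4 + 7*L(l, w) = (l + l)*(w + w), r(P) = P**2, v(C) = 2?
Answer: -7/12244 ≈ -0.00057171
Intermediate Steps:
L(l, w) = -4/7 + 4*l*w/7 (L(l, w) = -4/7 + ((l + l)*(w + w))/7 = -4/7 + ((2*l)*(2*w))/7 = -4/7 + (4*l*w)/7 = -4/7 + 4*l*w/7)
M = 118 (M = (1/3)*354 = 118)
j = -12272/7 (j = (-4/7 + (4/7)*5*(-5))*118 = (-4/7 - 100/7)*118 = -104/7*118 = -12272/7 ≈ -1753.1)
1/(r(v(3/9)) + j) = 1/(2**2 - 12272/7) = 1/(4 - 12272/7) = 1/(-12244/7) = -7/12244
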